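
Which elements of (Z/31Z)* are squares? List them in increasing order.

Square k = 1,…,15 (k and 31−k give the same square):
1²=1, 2²=4, 3²=9, 4²=16, 5²=25, 6²≡5, 7²≡18, 8²≡2, 9²≡19, 10²≡7, 11²≡28, 12²≡20, 13²≡14, 14²≡10, 15²≡8 (mod 31).
So the quadratic residues mod 31 are {1, 2, 4, 5, 7, 8, 9, 10, 14, 16, 18, 19, 20, 25, 28}.

1 2 4 5 7 8 9 10 14 16 18 19 20 25 28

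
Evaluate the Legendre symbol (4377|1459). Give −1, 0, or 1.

First reduce: 4377 ≡ 0 (mod 1459).
Top reduces to 0: gcd > 1, so the symbol is 0.

0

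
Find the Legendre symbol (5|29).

Euler's criterion: (5/29) ≡ 5^14 (mod 29).
5^2 ≡ 25 (mod 29)
5^4 ≡ 16 (mod 29)
5^8 ≡ 24 (mod 29)
5^14 = 5^(8+4+2) ≡ 1 (mod 29).
Result is 1, so (5/29) = 1.

1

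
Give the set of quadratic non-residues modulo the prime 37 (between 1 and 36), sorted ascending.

Square k = 1,…,18 (k and 37−k give the same square):
1²=1, 2²=4, 3²=9, 4²=16, 5²=25, 6²=36, 7²≡12, 8²≡27, 9²≡7, 10²≡26, 11²≡10, 12²≡33, 13²≡21, 14²≡11, 15²≡3, 16²≡34, 17²≡30, 18²≡28 (mod 37).
The residues are {1, 3, 4, 7, 9, 10, 11, 12, 16, 21, 25, 26, 27, 28, 30, 33, 34, 36}; the non-residues are the remaining 18 nonzero classes.

2,5,6,8,13,14,15,17,18,19,20,22,23,24,29,31,32,35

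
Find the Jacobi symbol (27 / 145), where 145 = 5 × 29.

1

Reciprocity: 27 ≡ 3 and 145 ≡ 1 (mod 4), so (27/145) = +(145/27).
Reduce top mod 27: now compute (10/27).
Pull out 2: since 27 ≡ 3 (mod 8), (2/27) = -1.
Reciprocity: 5 ≡ 1 and 27 ≡ 3 (mod 4), so (5/27) = +(27/5).
Reduce top mod 5: now compute (2/5).
Pull out 2: since 5 ≡ 5 (mod 8), (2/5) = -1.
Reached (1/5) = 1. Collecting the sign flips along the way, the symbol is +1.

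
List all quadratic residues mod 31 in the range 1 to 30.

1, 2, 4, 5, 7, 8, 9, 10, 14, 16, 18, 19, 20, 25, 28

Square k = 1,…,15 (k and 31−k give the same square):
1²=1, 2²=4, 3²=9, 4²=16, 5²=25, 6²≡5, 7²≡18, 8²≡2, 9²≡19, 10²≡7, 11²≡28, 12²≡20, 13²≡14, 14²≡10, 15²≡8 (mod 31).
So the quadratic residues mod 31 are {1, 2, 4, 5, 7, 8, 9, 10, 14, 16, 18, 19, 20, 25, 28}.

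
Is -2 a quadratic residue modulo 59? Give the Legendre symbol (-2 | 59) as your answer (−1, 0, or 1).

1

First reduce: -2 ≡ 57 (mod 59).
Reciprocity: 57 ≡ 1 and 59 ≡ 3 (mod 4), so (57/59) = +(59/57).
Reduce top mod 57: now compute (2/57).
Pull out 2: since 57 ≡ 1 (mod 8), (2/57) = +1.
Reached (1/57) = 1. Collecting the sign flips along the way, the symbol is +1.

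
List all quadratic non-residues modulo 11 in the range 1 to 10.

2, 6, 7, 8, 10

Square k = 1,…,5 (k and 11−k give the same square):
1²=1, 2²=4, 3²=9, 4²≡5, 5²≡3 (mod 11).
The residues are {1, 3, 4, 5, 9}; the non-residues are the remaining 5 nonzero classes.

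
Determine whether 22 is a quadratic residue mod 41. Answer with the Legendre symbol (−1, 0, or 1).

-1

Euler's criterion: (22/41) ≡ 22^20 (mod 41).
22^2 ≡ 33 (mod 41)
22^4 ≡ 23 (mod 41)
22^8 ≡ 37 (mod 41)
22^16 ≡ 16 (mod 41)
22^20 = 22^(16+4) ≡ 40 (mod 41).
Result is 40 ≡ −1, so (22/41) = −1.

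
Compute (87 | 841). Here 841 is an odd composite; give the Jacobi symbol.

0

Reciprocity: 87 ≡ 3 and 841 ≡ 1 (mod 4), so (87/841) = +(841/87).
Reduce top mod 87: now compute (58/87).
Pull out 2: since 87 ≡ 7 (mod 8), (2/87) = +1.
Reciprocity: 29 ≡ 1 and 87 ≡ 3 (mod 4), so (29/87) = +(87/29).
Reduce top mod 29: now compute (0/29).
Top reduces to 0: gcd > 1, so the symbol is 0.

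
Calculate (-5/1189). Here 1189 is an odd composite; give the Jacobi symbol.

First reduce: -5 ≡ 1184 (mod 1189).
Pull out 2^5: since 1189 ≡ 5 (mod 8), (2/1189) = -1, so (2/1189)^5 = -1.
Reciprocity: 37 ≡ 1 and 1189 ≡ 1 (mod 4), so (37/1189) = +(1189/37).
Reduce top mod 37: now compute (5/37).
Reciprocity: 5 ≡ 1 and 37 ≡ 1 (mod 4), so (5/37) = +(37/5).
Reduce top mod 5: now compute (2/5).
Pull out 2: since 5 ≡ 5 (mod 8), (2/5) = -1.
Reached (1/5) = 1. Collecting the sign flips along the way, the symbol is +1.

1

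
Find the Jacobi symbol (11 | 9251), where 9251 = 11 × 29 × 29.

Reciprocity: 11 ≡ 3 and 9251 ≡ 3 (mod 4), so (11/9251) = −(9251/11).
Reduce top mod 11: now compute (0/11).
Top reduces to 0: gcd > 1, so the symbol is 0.

0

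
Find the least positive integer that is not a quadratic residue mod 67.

2

(2/67) = −1, so 2 is the smallest positive non-residue mod 67.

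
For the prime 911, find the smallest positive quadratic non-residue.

(2/911) = +1, so 2 is a residue.
(3/911) = +1, so 3 is a residue.
(4/911) = +1, so 4 is a residue.
(5/911) = +1, so 5 is a residue.
(6/911) = +1, so 6 is a residue.
(7/911) = −1, so 7 is the smallest positive non-residue mod 911.

7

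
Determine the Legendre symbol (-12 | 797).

Euler's criterion: (-12/797) ≡ 785^398 (mod 797).
785^2 ≡ 144 (mod 797)
785^4 ≡ 14 (mod 797)
785^8 ≡ 196 (mod 797)
785^16 ≡ 160 (mod 797)
785^32 ≡ 96 (mod 797)
785^64 ≡ 449 (mod 797)
785^128 ≡ 757 (mod 797)
785^256 ≡ 6 (mod 797)
785^398 = 785^(256+128+8+4+2) ≡ 796 (mod 797).
Result is 796 ≡ −1, so (-12/797) = −1.

-1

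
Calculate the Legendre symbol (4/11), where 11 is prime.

Pull out 2^2: since 11 ≡ 3 (mod 8), (2/11) = -1, so (2/11)^2 = +1.
Reached (1/11) = 1. Collecting the sign flips along the way, the symbol is +1.

1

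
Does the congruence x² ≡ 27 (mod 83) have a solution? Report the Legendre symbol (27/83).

1

Reciprocity: 27 ≡ 3 and 83 ≡ 3 (mod 4), so (27/83) = −(83/27).
Reduce top mod 27: now compute (2/27).
Pull out 2: since 27 ≡ 3 (mod 8), (2/27) = -1.
Reached (1/27) = 1. Collecting the sign flips along the way, the symbol is +1.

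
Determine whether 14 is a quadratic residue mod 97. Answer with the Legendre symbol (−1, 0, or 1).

-1

Pull out 2: since 97 ≡ 1 (mod 8), (2/97) = +1.
Reciprocity: 7 ≡ 3 and 97 ≡ 1 (mod 4), so (7/97) = +(97/7).
Reduce top mod 7: now compute (6/7).
Pull out 2: since 7 ≡ 7 (mod 8), (2/7) = +1.
Reciprocity: 3 ≡ 3 and 7 ≡ 3 (mod 4), so (3/7) = −(7/3).
Reduce top mod 3: now compute (1/3).
Reached (1/3) = 1. Collecting the sign flips along the way, the symbol is -1.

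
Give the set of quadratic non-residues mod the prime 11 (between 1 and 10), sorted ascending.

2, 6, 7, 8, 10

Square k = 1,…,5 (k and 11−k give the same square):
1²=1, 2²=4, 3²=9, 4²≡5, 5²≡3 (mod 11).
The residues are {1, 3, 4, 5, 9}; the non-residues are the remaining 5 nonzero classes.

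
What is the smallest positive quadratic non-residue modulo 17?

3

(2/17) = +1, so 2 is a residue.
(3/17) = −1, so 3 is the smallest positive non-residue mod 17.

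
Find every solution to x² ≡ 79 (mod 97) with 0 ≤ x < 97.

46, 51

97 ≡ 1 (mod 4), so we find a root by search.
Trying successive values, 46² = 2116 ≡ 79 (mod 97). The other root is 97 − 46 = 51.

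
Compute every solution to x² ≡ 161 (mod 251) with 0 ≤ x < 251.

Since 251 ≡ 3 (mod 4), a square root of 161 is 161^((251+1)/4) = 161^63 mod 251.
Repeated squaring: 161^2≡68, 161^4≡106, 161^8≡192, 161^16≡218, 161^32≡85 (mod 251).
161^63 = 161^(32+16+8+4+2+1) ≡ 101 (mod 251).
Check: 101² = 10201 ≡ 161 (mod 251). The two roots are 101 and 150.

101, 150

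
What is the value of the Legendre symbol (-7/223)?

-1

Euler's criterion: (-7/223) ≡ 216^111 (mod 223).
216^2 ≡ 49 (mod 223)
216^4 ≡ 171 (mod 223)
216^8 ≡ 28 (mod 223)
216^16 ≡ 115 (mod 223)
216^32 ≡ 68 (mod 223)
216^64 ≡ 164 (mod 223)
216^111 = 216^(64+32+8+4+2+1) ≡ 222 (mod 223).
Result is 222 ≡ −1, so (-7/223) = −1.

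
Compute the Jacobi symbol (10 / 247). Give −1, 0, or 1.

-1

Pull out 2: since 247 ≡ 7 (mod 8), (2/247) = +1.
Reciprocity: 5 ≡ 1 and 247 ≡ 3 (mod 4), so (5/247) = +(247/5).
Reduce top mod 5: now compute (2/5).
Pull out 2: since 5 ≡ 5 (mod 8), (2/5) = -1.
Reached (1/5) = 1. Collecting the sign flips along the way, the symbol is -1.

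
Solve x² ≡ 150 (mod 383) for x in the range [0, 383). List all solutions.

143, 240

Since 383 ≡ 3 (mod 4), a square root of 150 is 150^((383+1)/4) = 150^96 mod 383.
Repeated squaring: 150^2≡286, 150^4≡217, 150^8≡363, 150^16≡17, 150^32≡289, 150^64≡27 (mod 383).
150^96 = 150^(64+32) ≡ 143 (mod 383).
Check: 143² = 20449 ≡ 150 (mod 383). The two roots are 143 and 240.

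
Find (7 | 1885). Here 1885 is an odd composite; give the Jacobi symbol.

1

Reciprocity: 7 ≡ 3 and 1885 ≡ 1 (mod 4), so (7/1885) = +(1885/7).
Reduce top mod 7: now compute (2/7).
Pull out 2: since 7 ≡ 7 (mod 8), (2/7) = +1.
Reached (1/7) = 1. Collecting the sign flips along the way, the symbol is +1.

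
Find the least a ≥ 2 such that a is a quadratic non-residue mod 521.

(2/521) = +1, so 2 is a residue.
(3/521) = −1, so 3 is the smallest positive non-residue mod 521.

3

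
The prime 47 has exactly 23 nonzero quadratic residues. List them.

Square k = 1,…,23 (k and 47−k give the same square):
1²=1, 2²=4, 3²=9, 4²=16, 5²=25, 6²=36, 7²≡2, 8²≡17, 9²≡34, 10²≡6, 11²≡27, 12²≡3, 13²≡28, 14²≡8, 15²≡37, 16²≡21, 17²≡7, 18²≡42, 19²≡32, 20²≡24, 21²≡18, 22²≡14, 23²≡12 (mod 47).
So the quadratic residues mod 47 are {1, 2, 3, 4, 6, 7, 8, 9, 12, 14, 16, 17, 18, 21, 24, 25, 27, 28, 32, 34, 36, 37, 42}.

1 2 3 4 6 7 8 9 12 14 16 17 18 21 24 25 27 28 32 34 36 37 42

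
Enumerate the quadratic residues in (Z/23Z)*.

1, 2, 3, 4, 6, 8, 9, 12, 13, 16, 18

Square k = 1,…,11 (k and 23−k give the same square):
1²=1, 2²=4, 3²=9, 4²=16, 5²≡2, 6²≡13, 7²≡3, 8²≡18, 9²≡12, 10²≡8, 11²≡6 (mod 23).
So the quadratic residues mod 23 are {1, 2, 3, 4, 6, 8, 9, 12, 13, 16, 18}.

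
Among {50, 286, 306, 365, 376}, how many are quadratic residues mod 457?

(50/457) = +1 → QR.
(286/457) = +1 → QR.
(306/457) = +1 → QR.
(365/457) = -1 → non-residue.
(376/457) = +1 → QR.
Total quadratic residues among the 5: 4.

4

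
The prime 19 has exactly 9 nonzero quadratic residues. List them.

1,4,5,6,7,9,11,16,17

Square k = 1,…,9 (k and 19−k give the same square):
1²=1, 2²=4, 3²=9, 4²=16, 5²≡6, 6²≡17, 7²≡11, 8²≡7, 9²≡5 (mod 19).
So the quadratic residues mod 19 are {1, 4, 5, 6, 7, 9, 11, 16, 17}.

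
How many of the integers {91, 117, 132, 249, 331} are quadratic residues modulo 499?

(91/499) = +1 → QR.
(117/499) = -1 → non-residue.
(132/499) = +1 → QR.
(249/499) = +1 → QR.
(331/499) = +1 → QR.
Total quadratic residues among the 5: 4.

4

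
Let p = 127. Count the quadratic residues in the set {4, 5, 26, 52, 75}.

(4/127) = +1 → QR.
(5/127) = -1 → non-residue.
(26/127) = +1 → QR.
(52/127) = +1 → QR.
(75/127) = -1 → non-residue.
Total quadratic residues among the 5: 3.

3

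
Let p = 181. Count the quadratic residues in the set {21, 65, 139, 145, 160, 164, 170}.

4

(21/181) = -1 → non-residue.
(65/181) = +1 → QR.
(139/181) = +1 → QR.
(145/181) = +1 → QR.
(160/181) = -1 → non-residue.
(164/181) = -1 → non-residue.
(170/181) = +1 → QR.
Total quadratic residues among the 7: 4.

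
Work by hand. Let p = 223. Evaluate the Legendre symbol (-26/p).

First reduce: -26 ≡ 197 (mod 223).
Reciprocity: 197 ≡ 1 and 223 ≡ 3 (mod 4), so (197/223) = +(223/197).
Reduce top mod 197: now compute (26/197).
Pull out 2: since 197 ≡ 5 (mod 8), (2/197) = -1.
Reciprocity: 13 ≡ 1 and 197 ≡ 1 (mod 4), so (13/197) = +(197/13).
Reduce top mod 13: now compute (2/13).
Pull out 2: since 13 ≡ 5 (mod 8), (2/13) = -1.
Reached (1/13) = 1. Collecting the sign flips along the way, the symbol is +1.

1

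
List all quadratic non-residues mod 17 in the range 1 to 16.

3,5,6,7,10,11,12,14

Square k = 1,…,8 (k and 17−k give the same square):
1²=1, 2²=4, 3²=9, 4²=16, 5²≡8, 6²≡2, 7²≡15, 8²≡13 (mod 17).
The residues are {1, 2, 4, 8, 9, 13, 15, 16}; the non-residues are the remaining 8 nonzero classes.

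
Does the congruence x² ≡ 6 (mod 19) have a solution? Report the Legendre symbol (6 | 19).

1

Pull out 2: since 19 ≡ 3 (mod 8), (2/19) = -1.
Reciprocity: 3 ≡ 3 and 19 ≡ 3 (mod 4), so (3/19) = −(19/3).
Reduce top mod 3: now compute (1/3).
Reached (1/3) = 1. Collecting the sign flips along the way, the symbol is +1.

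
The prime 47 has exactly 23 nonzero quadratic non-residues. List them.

5 10 11 13 15 19 20 22 23 26 29 30 31 33 35 38 39 40 41 43 44 45 46

Square k = 1,…,23 (k and 47−k give the same square):
1²=1, 2²=4, 3²=9, 4²=16, 5²=25, 6²=36, 7²≡2, 8²≡17, 9²≡34, 10²≡6, 11²≡27, 12²≡3, 13²≡28, 14²≡8, 15²≡37, 16²≡21, 17²≡7, 18²≡42, 19²≡32, 20²≡24, 21²≡18, 22²≡14, 23²≡12 (mod 47).
The residues are {1, 2, 3, 4, 6, 7, 8, 9, 12, 14, 16, 17, 18, 21, 24, 25, 27, 28, 32, 34, 36, 37, 42}; the non-residues are the remaining 23 nonzero classes.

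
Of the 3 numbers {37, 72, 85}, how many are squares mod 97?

(37/97) = -1 → non-residue.
(72/97) = +1 → QR.
(85/97) = +1 → QR.
Total quadratic residues among the 3: 2.

2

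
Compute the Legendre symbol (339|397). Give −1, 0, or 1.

Reciprocity: 339 ≡ 3 and 397 ≡ 1 (mod 4), so (339/397) = +(397/339).
Reduce top mod 339: now compute (58/339).
Pull out 2: since 339 ≡ 3 (mod 8), (2/339) = -1.
Reciprocity: 29 ≡ 1 and 339 ≡ 3 (mod 4), so (29/339) = +(339/29).
Reduce top mod 29: now compute (20/29).
Pull out 2^2: since 29 ≡ 5 (mod 8), (2/29) = -1, so (2/29)^2 = +1.
Reciprocity: 5 ≡ 1 and 29 ≡ 1 (mod 4), so (5/29) = +(29/5).
Reduce top mod 5: now compute (4/5).
Pull out 2^2: since 5 ≡ 5 (mod 8), (2/5) = -1, so (2/5)^2 = +1.
Reached (1/5) = 1. Collecting the sign flips along the way, the symbol is -1.

-1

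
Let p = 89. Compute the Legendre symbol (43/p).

-1

Reciprocity: 43 ≡ 3 and 89 ≡ 1 (mod 4), so (43/89) = +(89/43).
Reduce top mod 43: now compute (3/43).
Reciprocity: 3 ≡ 3 and 43 ≡ 3 (mod 4), so (3/43) = −(43/3).
Reduce top mod 3: now compute (1/3).
Reached (1/3) = 1. Collecting the sign flips along the way, the symbol is -1.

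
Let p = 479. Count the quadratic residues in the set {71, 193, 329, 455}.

(71/479) = +1 → QR.
(193/479) = +1 → QR.
(329/479) = -1 → non-residue.
(455/479) = -1 → non-residue.
Total quadratic residues among the 4: 2.

2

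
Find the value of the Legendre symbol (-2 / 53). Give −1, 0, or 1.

First reduce: -2 ≡ 51 (mod 53).
Reciprocity: 51 ≡ 3 and 53 ≡ 1 (mod 4), so (51/53) = +(53/51).
Reduce top mod 51: now compute (2/51).
Pull out 2: since 51 ≡ 3 (mod 8), (2/51) = -1.
Reached (1/51) = 1. Collecting the sign flips along the way, the symbol is -1.

-1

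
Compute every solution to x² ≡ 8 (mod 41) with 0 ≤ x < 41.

7, 34

41 ≡ 1 (mod 4), so we find a root by search.
Trying successive values, 7² = 49 ≡ 8 (mod 41). The other root is 41 − 7 = 34.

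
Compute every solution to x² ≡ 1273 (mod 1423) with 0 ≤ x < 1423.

Since 1423 ≡ 3 (mod 4), a square root of 1273 is 1273^((1423+1)/4) = 1273^356 mod 1423.
Repeated squaring: 1273^2≡1155, 1273^4≡674, 1273^8≡339, 1273^16≡1081, 1273^32≡278, 1273^64≡442, 1273^128≡413, 1273^256≡1232 (mod 1423).
1273^356 = 1273^(256+64+32+4) ≡ 887 (mod 1423).
Check: 887² = 786769 ≡ 1273 (mod 1423). The two roots are 536 and 887.

536, 887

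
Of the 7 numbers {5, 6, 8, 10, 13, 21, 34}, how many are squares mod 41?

4

(5/41) = +1 → QR.
(6/41) = -1 → non-residue.
(8/41) = +1 → QR.
(10/41) = +1 → QR.
(13/41) = -1 → non-residue.
(21/41) = +1 → QR.
(34/41) = -1 → non-residue.
Total quadratic residues among the 7: 4.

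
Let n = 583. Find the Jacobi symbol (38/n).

1

Pull out 2: since 583 ≡ 7 (mod 8), (2/583) = +1.
Reciprocity: 19 ≡ 3 and 583 ≡ 3 (mod 4), so (19/583) = −(583/19).
Reduce top mod 19: now compute (13/19).
Reciprocity: 13 ≡ 1 and 19 ≡ 3 (mod 4), so (13/19) = +(19/13).
Reduce top mod 13: now compute (6/13).
Pull out 2: since 13 ≡ 5 (mod 8), (2/13) = -1.
Reciprocity: 3 ≡ 3 and 13 ≡ 1 (mod 4), so (3/13) = +(13/3).
Reduce top mod 3: now compute (1/3).
Reached (1/3) = 1. Collecting the sign flips along the way, the symbol is +1.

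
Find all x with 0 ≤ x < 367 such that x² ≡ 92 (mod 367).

Since 367 ≡ 3 (mod 4), a square root of 92 is 92^((367+1)/4) = 92^92 mod 367.
Repeated squaring: 92^2≡23, 92^4≡162, 92^8≡187, 92^16≡104, 92^32≡173, 92^64≡202 (mod 367).
92^92 = 92^(64+16+8+4) ≡ 184 (mod 367).
Check: 184² = 33856 ≡ 92 (mod 367). The two roots are 183 and 184.

183, 184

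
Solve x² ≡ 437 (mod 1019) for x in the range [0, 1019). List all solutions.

496, 523

Since 1019 ≡ 3 (mod 4), a square root of 437 is 437^((1019+1)/4) = 437^255 mod 1019.
Repeated squaring: 437^2≡416, 437^4≡845, 437^8≡725, 437^16≡840, 437^32≡452, 437^64≡504, 437^128≡285 (mod 1019).
437^255 = 437^(128+64+32+16+8+4+2+1) ≡ 496 (mod 1019).
Check: 496² = 246016 ≡ 437 (mod 1019). The two roots are 496 and 523.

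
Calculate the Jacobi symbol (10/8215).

0

Pull out 2: since 8215 ≡ 7 (mod 8), (2/8215) = +1.
Reciprocity: 5 ≡ 1 and 8215 ≡ 3 (mod 4), so (5/8215) = +(8215/5).
Reduce top mod 5: now compute (0/5).
Top reduces to 0: gcd > 1, so the symbol is 0.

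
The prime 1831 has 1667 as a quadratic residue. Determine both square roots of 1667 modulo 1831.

73, 1758

Since 1831 ≡ 3 (mod 4), a square root of 1667 is 1667^((1831+1)/4) = 1667^458 mod 1831.
Repeated squaring: 1667^2≡1262, 1667^4≡1505, 1667^8≡78, 1667^16≡591, 1667^32≡1391, 1667^64≡1345, 1667^128≡1828, 1667^256≡9 (mod 1831).
1667^458 = 1667^(256+128+64+8+2) ≡ 73 (mod 1831).
Check: 73² = 5329 ≡ 1667 (mod 1831). The two roots are 73 and 1758.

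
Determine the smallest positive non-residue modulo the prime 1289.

(2/1289) = +1, so 2 is a residue.
(3/1289) = −1, so 3 is the smallest positive non-residue mod 1289.

3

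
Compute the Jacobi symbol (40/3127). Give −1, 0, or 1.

Pull out 2^3: since 3127 ≡ 7 (mod 8), (2/3127) = +1, so (2/3127)^3 = +1.
Reciprocity: 5 ≡ 1 and 3127 ≡ 3 (mod 4), so (5/3127) = +(3127/5).
Reduce top mod 5: now compute (2/5).
Pull out 2: since 5 ≡ 5 (mod 8), (2/5) = -1.
Reached (1/5) = 1. Collecting the sign flips along the way, the symbol is -1.

-1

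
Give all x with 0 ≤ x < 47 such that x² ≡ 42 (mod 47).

Since 47 ≡ 3 (mod 4), a square root of 42 is 42^((47+1)/4) = 42^12 mod 47.
Repeated squaring: 42^2≡25, 42^4≡14, 42^8≡8 (mod 47).
42^12 = 42^(8+4) ≡ 18 (mod 47).
Check: 18² = 324 ≡ 42 (mod 47). The two roots are 18 and 29.

18, 29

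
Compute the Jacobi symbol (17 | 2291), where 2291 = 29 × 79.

Reciprocity: 17 ≡ 1 and 2291 ≡ 3 (mod 4), so (17/2291) = +(2291/17).
Reduce top mod 17: now compute (13/17).
Reciprocity: 13 ≡ 1 and 17 ≡ 1 (mod 4), so (13/17) = +(17/13).
Reduce top mod 13: now compute (4/13).
Pull out 2^2: since 13 ≡ 5 (mod 8), (2/13) = -1, so (2/13)^2 = +1.
Reached (1/13) = 1. Collecting the sign flips along the way, the symbol is +1.

1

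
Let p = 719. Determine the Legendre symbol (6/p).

Euler's criterion: (6/719) ≡ 6^359 (mod 719).
6^2 ≡ 36 (mod 719)
6^4 ≡ 577 (mod 719)
6^8 ≡ 32 (mod 719)
6^16 ≡ 305 (mod 719)
6^32 ≡ 274 (mod 719)
6^64 ≡ 300 (mod 719)
6^128 ≡ 125 (mod 719)
6^256 ≡ 526 (mod 719)
6^359 = 6^(256+64+32+4+2+1) ≡ 1 (mod 719).
Result is 1, so (6/719) = 1.

1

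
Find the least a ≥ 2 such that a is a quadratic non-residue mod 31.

(2/31) = +1, so 2 is a residue.
(3/31) = −1, so 3 is the smallest positive non-residue mod 31.

3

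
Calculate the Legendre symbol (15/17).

Euler's criterion: (15/17) ≡ 15^8 (mod 17).
15^2 ≡ 4 (mod 17)
15^4 ≡ 16 (mod 17)
15^8 ≡ 1 (mod 17)
15^8 = 15^(8) ≡ 1 (mod 17).
Result is 1, so (15/17) = 1.

1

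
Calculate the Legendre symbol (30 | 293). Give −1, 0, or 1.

Pull out 2: since 293 ≡ 5 (mod 8), (2/293) = -1.
Reciprocity: 15 ≡ 3 and 293 ≡ 1 (mod 4), so (15/293) = +(293/15).
Reduce top mod 15: now compute (8/15).
Pull out 2^3: since 15 ≡ 7 (mod 8), (2/15) = +1, so (2/15)^3 = +1.
Reached (1/15) = 1. Collecting the sign flips along the way, the symbol is -1.

-1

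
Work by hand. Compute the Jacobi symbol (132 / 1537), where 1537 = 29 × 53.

-1

Pull out 2^2: since 1537 ≡ 1 (mod 8), (2/1537) = +1, so (2/1537)^2 = +1.
Reciprocity: 33 ≡ 1 and 1537 ≡ 1 (mod 4), so (33/1537) = +(1537/33).
Reduce top mod 33: now compute (19/33).
Reciprocity: 19 ≡ 3 and 33 ≡ 1 (mod 4), so (19/33) = +(33/19).
Reduce top mod 19: now compute (14/19).
Pull out 2: since 19 ≡ 3 (mod 8), (2/19) = -1.
Reciprocity: 7 ≡ 3 and 19 ≡ 3 (mod 4), so (7/19) = −(19/7).
Reduce top mod 7: now compute (5/7).
Reciprocity: 5 ≡ 1 and 7 ≡ 3 (mod 4), so (5/7) = +(7/5).
Reduce top mod 5: now compute (2/5).
Pull out 2: since 5 ≡ 5 (mod 8), (2/5) = -1.
Reached (1/5) = 1. Collecting the sign flips along the way, the symbol is -1.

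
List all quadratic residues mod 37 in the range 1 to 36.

Square k = 1,…,18 (k and 37−k give the same square):
1²=1, 2²=4, 3²=9, 4²=16, 5²=25, 6²=36, 7²≡12, 8²≡27, 9²≡7, 10²≡26, 11²≡10, 12²≡33, 13²≡21, 14²≡11, 15²≡3, 16²≡34, 17²≡30, 18²≡28 (mod 37).
So the quadratic residues mod 37 are {1, 3, 4, 7, 9, 10, 11, 12, 16, 21, 25, 26, 27, 28, 30, 33, 34, 36}.

1 3 4 7 9 10 11 12 16 21 25 26 27 28 30 33 34 36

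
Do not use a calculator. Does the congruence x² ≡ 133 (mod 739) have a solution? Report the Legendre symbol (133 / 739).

1

Reciprocity: 133 ≡ 1 and 739 ≡ 3 (mod 4), so (133/739) = +(739/133).
Reduce top mod 133: now compute (74/133).
Pull out 2: since 133 ≡ 5 (mod 8), (2/133) = -1.
Reciprocity: 37 ≡ 1 and 133 ≡ 1 (mod 4), so (37/133) = +(133/37).
Reduce top mod 37: now compute (22/37).
Pull out 2: since 37 ≡ 5 (mod 8), (2/37) = -1.
Reciprocity: 11 ≡ 3 and 37 ≡ 1 (mod 4), so (11/37) = +(37/11).
Reduce top mod 11: now compute (4/11).
Pull out 2^2: since 11 ≡ 3 (mod 8), (2/11) = -1, so (2/11)^2 = +1.
Reached (1/11) = 1. Collecting the sign flips along the way, the symbol is +1.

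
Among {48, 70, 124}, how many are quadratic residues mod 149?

(48/149) = -1 → non-residue.
(70/149) = -1 → non-residue.
(124/149) = +1 → QR.
Total quadratic residues among the 3: 1.

1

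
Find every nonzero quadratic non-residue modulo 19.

Square k = 1,…,9 (k and 19−k give the same square):
1²=1, 2²=4, 3²=9, 4²=16, 5²≡6, 6²≡17, 7²≡11, 8²≡7, 9²≡5 (mod 19).
The residues are {1, 4, 5, 6, 7, 9, 11, 16, 17}; the non-residues are the remaining 9 nonzero classes.

2 3 8 10 12 13 14 15 18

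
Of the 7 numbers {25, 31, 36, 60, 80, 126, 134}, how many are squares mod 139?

4

(25/139) = +1 → QR.
(31/139) = +1 → QR.
(36/139) = +1 → QR.
(60/139) = -1 → non-residue.
(80/139) = +1 → QR.
(126/139) = -1 → non-residue.
(134/139) = -1 → non-residue.
Total quadratic residues among the 7: 4.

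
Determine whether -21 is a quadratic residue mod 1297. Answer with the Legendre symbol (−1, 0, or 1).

First reduce: -21 ≡ 1276 (mod 1297).
Pull out 2^2: since 1297 ≡ 1 (mod 8), (2/1297) = +1, so (2/1297)^2 = +1.
Reciprocity: 319 ≡ 3 and 1297 ≡ 1 (mod 4), so (319/1297) = +(1297/319).
Reduce top mod 319: now compute (21/319).
Reciprocity: 21 ≡ 1 and 319 ≡ 3 (mod 4), so (21/319) = +(319/21).
Reduce top mod 21: now compute (4/21).
Pull out 2^2: since 21 ≡ 5 (mod 8), (2/21) = -1, so (2/21)^2 = +1.
Reached (1/21) = 1. Collecting the sign flips along the way, the symbol is +1.

1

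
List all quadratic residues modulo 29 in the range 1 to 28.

1, 4, 5, 6, 7, 9, 13, 16, 20, 22, 23, 24, 25, 28

Square k = 1,…,14 (k and 29−k give the same square):
1²=1, 2²=4, 3²=9, 4²=16, 5²=25, 6²≡7, 7²≡20, 8²≡6, 9²≡23, 10²≡13, 11²≡5, 12²≡28, 13²≡24, 14²≡22 (mod 29).
So the quadratic residues mod 29 are {1, 4, 5, 6, 7, 9, 13, 16, 20, 22, 23, 24, 25, 28}.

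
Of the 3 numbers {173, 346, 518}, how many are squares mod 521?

0

(173/521) = -1 → non-residue.
(346/521) = -1 → non-residue.
(518/521) = -1 → non-residue.
Total quadratic residues among the 3: 0.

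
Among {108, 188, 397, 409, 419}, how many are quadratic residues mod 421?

(108/421) = +1 → QR.
(188/421) = -1 → non-residue.
(397/421) = -1 → non-residue.
(409/421) = +1 → QR.
(419/421) = -1 → non-residue.
Total quadratic residues among the 5: 2.

2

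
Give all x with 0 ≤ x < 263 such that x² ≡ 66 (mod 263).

131, 132

Since 263 ≡ 3 (mod 4), a square root of 66 is 66^((263+1)/4) = 66^66 mod 263.
Repeated squaring: 66^2≡148, 66^4≡75, 66^8≡102, 66^16≡147, 66^32≡43, 66^64≡8 (mod 263).
66^66 = 66^(64+2) ≡ 132 (mod 263).
Check: 132² = 17424 ≡ 66 (mod 263). The two roots are 131 and 132.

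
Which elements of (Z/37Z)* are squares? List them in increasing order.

1,3,4,7,9,10,11,12,16,21,25,26,27,28,30,33,34,36

Square k = 1,…,18 (k and 37−k give the same square):
1²=1, 2²=4, 3²=9, 4²=16, 5²=25, 6²=36, 7²≡12, 8²≡27, 9²≡7, 10²≡26, 11²≡10, 12²≡33, 13²≡21, 14²≡11, 15²≡3, 16²≡34, 17²≡30, 18²≡28 (mod 37).
So the quadratic residues mod 37 are {1, 3, 4, 7, 9, 10, 11, 12, 16, 21, 25, 26, 27, 28, 30, 33, 34, 36}.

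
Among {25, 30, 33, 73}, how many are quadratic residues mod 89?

2

(25/89) = +1 → QR.
(30/89) = -1 → non-residue.
(33/89) = -1 → non-residue.
(73/89) = +1 → QR.
Total quadratic residues among the 4: 2.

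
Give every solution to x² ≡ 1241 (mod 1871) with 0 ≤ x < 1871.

755, 1116

Since 1871 ≡ 3 (mod 4), a square root of 1241 is 1241^((1871+1)/4) = 1241^468 mod 1871.
Repeated squaring: 1241^2≡248, 1241^4≡1632, 1241^8≡991, 1241^16≡1677, 1241^32≡216, 1241^64≡1752, 1241^128≡1064, 1241^256≡141 (mod 1871).
1241^468 = 1241^(256+128+64+16+4) ≡ 1116 (mod 1871).
Check: 1116² = 1245456 ≡ 1241 (mod 1871). The two roots are 755 and 1116.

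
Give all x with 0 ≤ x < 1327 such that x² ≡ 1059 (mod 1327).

Since 1327 ≡ 3 (mod 4), a square root of 1059 is 1059^((1327+1)/4) = 1059^332 mod 1327.
Repeated squaring: 1059^2≡166, 1059^4≡1016, 1059^8≡1177, 1059^16≡1268, 1059^32≡827, 1059^64≡524, 1059^128≡1214, 1059^256≡826 (mod 1327).
1059^332 = 1059^(256+64+8+4) ≡ 392 (mod 1327).
Check: 392² = 153664 ≡ 1059 (mod 1327). The two roots are 392 and 935.

392, 935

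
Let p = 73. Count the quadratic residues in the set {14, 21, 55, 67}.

(14/73) = -1 → non-residue.
(21/73) = -1 → non-residue.
(55/73) = +1 → QR.
(67/73) = +1 → QR.
Total quadratic residues among the 4: 2.

2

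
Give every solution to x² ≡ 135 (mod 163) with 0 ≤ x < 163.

61, 102

Since 163 ≡ 3 (mod 4), a square root of 135 is 135^((163+1)/4) = 135^41 mod 163.
Repeated squaring: 135^2≡132, 135^4≡146, 135^8≡126, 135^16≡65, 135^32≡150 (mod 163).
135^41 = 135^(32+8+1) ≡ 61 (mod 163).
Check: 61² = 3721 ≡ 135 (mod 163). The two roots are 61 and 102.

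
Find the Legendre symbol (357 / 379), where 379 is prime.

-1

Reciprocity: 357 ≡ 1 and 379 ≡ 3 (mod 4), so (357/379) = +(379/357).
Reduce top mod 357: now compute (22/357).
Pull out 2: since 357 ≡ 5 (mod 8), (2/357) = -1.
Reciprocity: 11 ≡ 3 and 357 ≡ 1 (mod 4), so (11/357) = +(357/11).
Reduce top mod 11: now compute (5/11).
Reciprocity: 5 ≡ 1 and 11 ≡ 3 (mod 4), so (5/11) = +(11/5).
Reduce top mod 5: now compute (1/5).
Reached (1/5) = 1. Collecting the sign flips along the way, the symbol is -1.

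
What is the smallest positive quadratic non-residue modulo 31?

3

(2/31) = +1, so 2 is a residue.
(3/31) = −1, so 3 is the smallest positive non-residue mod 31.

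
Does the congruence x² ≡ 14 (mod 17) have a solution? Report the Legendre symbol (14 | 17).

-1

Pull out 2: since 17 ≡ 1 (mod 8), (2/17) = +1.
Reciprocity: 7 ≡ 3 and 17 ≡ 1 (mod 4), so (7/17) = +(17/7).
Reduce top mod 7: now compute (3/7).
Reciprocity: 3 ≡ 3 and 7 ≡ 3 (mod 4), so (3/7) = −(7/3).
Reduce top mod 3: now compute (1/3).
Reached (1/3) = 1. Collecting the sign flips along the way, the symbol is -1.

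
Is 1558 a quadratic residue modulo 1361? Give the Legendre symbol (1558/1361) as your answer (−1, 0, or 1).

-1

First reduce: 1558 ≡ 197 (mod 1361).
Reciprocity: 197 ≡ 1 and 1361 ≡ 1 (mod 4), so (197/1361) = +(1361/197).
Reduce top mod 197: now compute (179/197).
Reciprocity: 179 ≡ 3 and 197 ≡ 1 (mod 4), so (179/197) = +(197/179).
Reduce top mod 179: now compute (18/179).
Pull out 2: since 179 ≡ 3 (mod 8), (2/179) = -1.
Reciprocity: 9 ≡ 1 and 179 ≡ 3 (mod 4), so (9/179) = +(179/9).
Reduce top mod 9: now compute (8/9).
Pull out 2^3: since 9 ≡ 1 (mod 8), (2/9) = +1, so (2/9)^3 = +1.
Reached (1/9) = 1. Collecting the sign flips along the way, the symbol is -1.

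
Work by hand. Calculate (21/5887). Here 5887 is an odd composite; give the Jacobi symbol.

0

Reciprocity: 21 ≡ 1 and 5887 ≡ 3 (mod 4), so (21/5887) = +(5887/21).
Reduce top mod 21: now compute (7/21).
Reciprocity: 7 ≡ 3 and 21 ≡ 1 (mod 4), so (7/21) = +(21/7).
Reduce top mod 7: now compute (0/7).
Top reduces to 0: gcd > 1, so the symbol is 0.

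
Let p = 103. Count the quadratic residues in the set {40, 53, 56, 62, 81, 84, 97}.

3

(40/103) = -1 → non-residue.
(53/103) = -1 → non-residue.
(56/103) = +1 → QR.
(62/103) = -1 → non-residue.
(81/103) = +1 → QR.
(84/103) = -1 → non-residue.
(97/103) = +1 → QR.
Total quadratic residues among the 7: 3.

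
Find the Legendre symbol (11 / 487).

Euler's criterion: (11/487) ≡ 11^243 (mod 487).
11^2 ≡ 121 (mod 487)
11^4 ≡ 31 (mod 487)
11^8 ≡ 474 (mod 487)
11^16 ≡ 169 (mod 487)
11^32 ≡ 315 (mod 487)
11^64 ≡ 364 (mod 487)
11^128 ≡ 32 (mod 487)
11^243 = 11^(128+64+32+16+2+1) ≡ 486 (mod 487).
Result is 486 ≡ −1, so (11/487) = −1.

-1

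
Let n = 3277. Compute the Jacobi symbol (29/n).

0

Reciprocity: 29 ≡ 1 and 3277 ≡ 1 (mod 4), so (29/3277) = +(3277/29).
Reduce top mod 29: now compute (0/29).
Top reduces to 0: gcd > 1, so the symbol is 0.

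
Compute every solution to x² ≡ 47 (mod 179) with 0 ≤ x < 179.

Since 179 ≡ 3 (mod 4), a square root of 47 is 47^((179+1)/4) = 47^45 mod 179.
Repeated squaring: 47^2≡61, 47^4≡141, 47^8≡12, 47^16≡144, 47^32≡151 (mod 179).
47^45 = 47^(32+8+4+1) ≡ 88 (mod 179).
Check: 88² = 7744 ≡ 47 (mod 179). The two roots are 88 and 91.

88, 91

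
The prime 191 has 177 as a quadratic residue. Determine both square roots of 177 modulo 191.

Since 191 ≡ 3 (mod 4), a square root of 177 is 177^((191+1)/4) = 177^48 mod 191.
Repeated squaring: 177^2≡5, 177^4≡25, 177^8≡52, 177^16≡30, 177^32≡136 (mod 191).
177^48 = 177^(32+16) ≡ 69 (mod 191).
Check: 69² = 4761 ≡ 177 (mod 191). The two roots are 69 and 122.

69, 122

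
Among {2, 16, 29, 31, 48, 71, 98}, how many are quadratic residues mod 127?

5

(2/127) = +1 → QR.
(16/127) = +1 → QR.
(29/127) = -1 → non-residue.
(31/127) = +1 → QR.
(48/127) = -1 → non-residue.
(71/127) = +1 → QR.
(98/127) = +1 → QR.
Total quadratic residues among the 7: 5.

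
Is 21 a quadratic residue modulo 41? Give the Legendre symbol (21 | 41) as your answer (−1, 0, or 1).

Reciprocity: 21 ≡ 1 and 41 ≡ 1 (mod 4), so (21/41) = +(41/21).
Reduce top mod 21: now compute (20/21).
Pull out 2^2: since 21 ≡ 5 (mod 8), (2/21) = -1, so (2/21)^2 = +1.
Reciprocity: 5 ≡ 1 and 21 ≡ 1 (mod 4), so (5/21) = +(21/5).
Reduce top mod 5: now compute (1/5).
Reached (1/5) = 1. Collecting the sign flips along the way, the symbol is +1.

1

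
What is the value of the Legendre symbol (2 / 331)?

-1

Pull out 2: since 331 ≡ 3 (mod 8), (2/331) = -1.
Reached (1/331) = 1. Collecting the sign flips along the way, the symbol is -1.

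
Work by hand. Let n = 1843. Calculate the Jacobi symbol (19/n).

Reciprocity: 19 ≡ 3 and 1843 ≡ 3 (mod 4), so (19/1843) = −(1843/19).
Reduce top mod 19: now compute (0/19).
Top reduces to 0: gcd > 1, so the symbol is 0.

0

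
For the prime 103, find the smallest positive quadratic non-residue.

(2/103) = +1, so 2 is a residue.
(3/103) = −1, so 3 is the smallest positive non-residue mod 103.

3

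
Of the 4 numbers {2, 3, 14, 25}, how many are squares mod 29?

(2/29) = -1 → non-residue.
(3/29) = -1 → non-residue.
(14/29) = -1 → non-residue.
(25/29) = +1 → QR.
Total quadratic residues among the 4: 1.

1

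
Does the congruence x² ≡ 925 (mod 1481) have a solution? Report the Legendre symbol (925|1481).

1

Reciprocity: 925 ≡ 1 and 1481 ≡ 1 (mod 4), so (925/1481) = +(1481/925).
Reduce top mod 925: now compute (556/925).
Pull out 2^2: since 925 ≡ 5 (mod 8), (2/925) = -1, so (2/925)^2 = +1.
Reciprocity: 139 ≡ 3 and 925 ≡ 1 (mod 4), so (139/925) = +(925/139).
Reduce top mod 139: now compute (91/139).
Reciprocity: 91 ≡ 3 and 139 ≡ 3 (mod 4), so (91/139) = −(139/91).
Reduce top mod 91: now compute (48/91).
Pull out 2^4: since 91 ≡ 3 (mod 8), (2/91) = -1, so (2/91)^4 = +1.
Reciprocity: 3 ≡ 3 and 91 ≡ 3 (mod 4), so (3/91) = −(91/3).
Reduce top mod 3: now compute (1/3).
Reached (1/3) = 1. Collecting the sign flips along the way, the symbol is +1.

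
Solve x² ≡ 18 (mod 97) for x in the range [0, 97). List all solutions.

42, 55

97 ≡ 1 (mod 4), so we find a root by search.
Trying successive values, 42² = 1764 ≡ 18 (mod 97). The other root is 97 − 42 = 55.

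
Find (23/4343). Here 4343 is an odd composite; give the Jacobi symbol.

1

Reciprocity: 23 ≡ 3 and 4343 ≡ 3 (mod 4), so (23/4343) = −(4343/23).
Reduce top mod 23: now compute (19/23).
Reciprocity: 19 ≡ 3 and 23 ≡ 3 (mod 4), so (19/23) = −(23/19).
Reduce top mod 19: now compute (4/19).
Pull out 2^2: since 19 ≡ 3 (mod 8), (2/19) = -1, so (2/19)^2 = +1.
Reached (1/19) = 1. Collecting the sign flips along the way, the symbol is +1.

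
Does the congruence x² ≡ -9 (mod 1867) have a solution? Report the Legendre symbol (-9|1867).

First reduce: -9 ≡ 1858 (mod 1867).
Pull out 2: since 1867 ≡ 3 (mod 8), (2/1867) = -1.
Reciprocity: 929 ≡ 1 and 1867 ≡ 3 (mod 4), so (929/1867) = +(1867/929).
Reduce top mod 929: now compute (9/929).
Reciprocity: 9 ≡ 1 and 929 ≡ 1 (mod 4), so (9/929) = +(929/9).
Reduce top mod 9: now compute (2/9).
Pull out 2: since 9 ≡ 1 (mod 8), (2/9) = +1.
Reached (1/9) = 1. Collecting the sign flips along the way, the symbol is -1.

-1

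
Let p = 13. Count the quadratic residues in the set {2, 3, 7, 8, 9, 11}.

(2/13) = -1 → non-residue.
(3/13) = +1 → QR.
(7/13) = -1 → non-residue.
(8/13) = -1 → non-residue.
(9/13) = +1 → QR.
(11/13) = -1 → non-residue.
Total quadratic residues among the 6: 2.

2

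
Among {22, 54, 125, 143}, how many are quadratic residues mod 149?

(22/149) = +1 → QR.
(54/149) = +1 → QR.
(125/149) = +1 → QR.
(143/149) = +1 → QR.
Total quadratic residues among the 4: 4.

4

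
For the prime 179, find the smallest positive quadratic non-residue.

(2/179) = −1, so 2 is the smallest positive non-residue mod 179.

2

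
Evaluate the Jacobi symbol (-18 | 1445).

First reduce: -18 ≡ 1427 (mod 1445).
Reciprocity: 1427 ≡ 3 and 1445 ≡ 1 (mod 4), so (1427/1445) = +(1445/1427).
Reduce top mod 1427: now compute (18/1427).
Pull out 2: since 1427 ≡ 3 (mod 8), (2/1427) = -1.
Reciprocity: 9 ≡ 1 and 1427 ≡ 3 (mod 4), so (9/1427) = +(1427/9).
Reduce top mod 9: now compute (5/9).
Reciprocity: 5 ≡ 1 and 9 ≡ 1 (mod 4), so (5/9) = +(9/5).
Reduce top mod 5: now compute (4/5).
Pull out 2^2: since 5 ≡ 5 (mod 8), (2/5) = -1, so (2/5)^2 = +1.
Reached (1/5) = 1. Collecting the sign flips along the way, the symbol is -1.

-1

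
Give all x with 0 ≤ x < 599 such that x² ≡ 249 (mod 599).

Since 599 ≡ 3 (mod 4), a square root of 249 is 249^((599+1)/4) = 249^150 mod 599.
Repeated squaring: 249^2≡304, 249^4≡170, 249^8≡148, 249^16≡340, 249^32≡592, 249^64≡49, 249^128≡5 (mod 599).
249^150 = 249^(128+16+4+2) ≡ 71 (mod 599).
Check: 71² = 5041 ≡ 249 (mod 599). The two roots are 71 and 528.

71, 528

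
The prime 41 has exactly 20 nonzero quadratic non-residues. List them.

Square k = 1,…,20 (k and 41−k give the same square):
1²=1, 2²=4, 3²=9, 4²=16, 5²=25, 6²=36, 7²≡8, 8²≡23, 9²≡40, 10²≡18, 11²≡39, 12²≡21, 13²≡5, 14²≡32, 15²≡20, 16²≡10, 17²≡2, 18²≡37, 19²≡33, 20²≡31 (mod 41).
The residues are {1, 2, 4, 5, 8, 9, 10, 16, 18, 20, 21, 23, 25, 31, 32, 33, 36, 37, 39, 40}; the non-residues are the remaining 20 nonzero classes.

3 6 7 11 12 13 14 15 17 19 22 24 26 27 28 29 30 34 35 38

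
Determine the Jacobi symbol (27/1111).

Reciprocity: 27 ≡ 3 and 1111 ≡ 3 (mod 4), so (27/1111) = −(1111/27).
Reduce top mod 27: now compute (4/27).
Pull out 2^2: since 27 ≡ 3 (mod 8), (2/27) = -1, so (2/27)^2 = +1.
Reached (1/27) = 1. Collecting the sign flips along the way, the symbol is -1.

-1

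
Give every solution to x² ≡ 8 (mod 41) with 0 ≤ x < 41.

41 ≡ 1 (mod 4), so we find a root by search.
Trying successive values, 7² = 49 ≡ 8 (mod 41). The other root is 41 − 7 = 34.

7, 34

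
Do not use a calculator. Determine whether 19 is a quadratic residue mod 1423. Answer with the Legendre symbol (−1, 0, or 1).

-1

Reciprocity: 19 ≡ 3 and 1423 ≡ 3 (mod 4), so (19/1423) = −(1423/19).
Reduce top mod 19: now compute (17/19).
Reciprocity: 17 ≡ 1 and 19 ≡ 3 (mod 4), so (17/19) = +(19/17).
Reduce top mod 17: now compute (2/17).
Pull out 2: since 17 ≡ 1 (mod 8), (2/17) = +1.
Reached (1/17) = 1. Collecting the sign flips along the way, the symbol is -1.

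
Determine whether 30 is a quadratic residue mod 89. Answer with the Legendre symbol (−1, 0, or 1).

-1

Pull out 2: since 89 ≡ 1 (mod 8), (2/89) = +1.
Reciprocity: 15 ≡ 3 and 89 ≡ 1 (mod 4), so (15/89) = +(89/15).
Reduce top mod 15: now compute (14/15).
Pull out 2: since 15 ≡ 7 (mod 8), (2/15) = +1.
Reciprocity: 7 ≡ 3 and 15 ≡ 3 (mod 4), so (7/15) = −(15/7).
Reduce top mod 7: now compute (1/7).
Reached (1/7) = 1. Collecting the sign flips along the way, the symbol is -1.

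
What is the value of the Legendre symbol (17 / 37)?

-1

Reciprocity: 17 ≡ 1 and 37 ≡ 1 (mod 4), so (17/37) = +(37/17).
Reduce top mod 17: now compute (3/17).
Reciprocity: 3 ≡ 3 and 17 ≡ 1 (mod 4), so (3/17) = +(17/3).
Reduce top mod 3: now compute (2/3).
Pull out 2: since 3 ≡ 3 (mod 8), (2/3) = -1.
Reached (1/3) = 1. Collecting the sign flips along the way, the symbol is -1.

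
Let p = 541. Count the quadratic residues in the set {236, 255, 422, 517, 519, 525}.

2

(236/541) = -1 → non-residue.
(255/541) = -1 → non-residue.
(422/541) = -1 → non-residue.
(517/541) = -1 → non-residue.
(519/541) = +1 → QR.
(525/541) = +1 → QR.
Total quadratic residues among the 6: 2.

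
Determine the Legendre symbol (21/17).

First reduce: 21 ≡ 4 (mod 17).
Pull out 2^2: since 17 ≡ 1 (mod 8), (2/17) = +1, so (2/17)^2 = +1.
Reached (1/17) = 1. Collecting the sign flips along the way, the symbol is +1.

1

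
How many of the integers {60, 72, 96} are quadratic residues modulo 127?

(60/127) = +1 → QR.
(72/127) = +1 → QR.
(96/127) = -1 → non-residue.
Total quadratic residues among the 3: 2.

2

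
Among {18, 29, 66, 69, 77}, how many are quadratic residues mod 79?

1

(18/79) = +1 → QR.
(29/79) = -1 → non-residue.
(66/79) = -1 → non-residue.
(69/79) = -1 → non-residue.
(77/79) = -1 → non-residue.
Total quadratic residues among the 5: 1.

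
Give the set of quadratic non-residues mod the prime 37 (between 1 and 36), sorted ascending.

Square k = 1,…,18 (k and 37−k give the same square):
1²=1, 2²=4, 3²=9, 4²=16, 5²=25, 6²=36, 7²≡12, 8²≡27, 9²≡7, 10²≡26, 11²≡10, 12²≡33, 13²≡21, 14²≡11, 15²≡3, 16²≡34, 17²≡30, 18²≡28 (mod 37).
The residues are {1, 3, 4, 7, 9, 10, 11, 12, 16, 21, 25, 26, 27, 28, 30, 33, 34, 36}; the non-residues are the remaining 18 nonzero classes.

2,5,6,8,13,14,15,17,18,19,20,22,23,24,29,31,32,35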